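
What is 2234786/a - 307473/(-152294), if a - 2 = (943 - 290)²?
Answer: 27732609911/3819990402 ≈ 7.2599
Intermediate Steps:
a = 426411 (a = 2 + (943 - 290)² = 2 + 653² = 2 + 426409 = 426411)
2234786/a - 307473/(-152294) = 2234786/426411 - 307473/(-152294) = 2234786*(1/426411) - 307473*(-1/152294) = 131458/25083 + 307473/152294 = 27732609911/3819990402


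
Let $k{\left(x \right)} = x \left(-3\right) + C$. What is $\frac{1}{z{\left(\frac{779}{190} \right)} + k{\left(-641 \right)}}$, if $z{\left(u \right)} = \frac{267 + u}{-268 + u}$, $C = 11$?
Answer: $\frac{2639}{5101115} \approx 0.00051734$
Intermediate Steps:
$k{\left(x \right)} = 11 - 3 x$ ($k{\left(x \right)} = x \left(-3\right) + 11 = - 3 x + 11 = 11 - 3 x$)
$z{\left(u \right)} = \frac{267 + u}{-268 + u}$
$\frac{1}{z{\left(\frac{779}{190} \right)} + k{\left(-641 \right)}} = \frac{1}{\frac{267 + \frac{779}{190}}{-268 + \frac{779}{190}} + \left(11 - -1923\right)} = \frac{1}{\frac{267 + 779 \cdot \frac{1}{190}}{-268 + 779 \cdot \frac{1}{190}} + \left(11 + 1923\right)} = \frac{1}{\frac{267 + \frac{41}{10}}{-268 + \frac{41}{10}} + 1934} = \frac{1}{\frac{1}{- \frac{2639}{10}} \cdot \frac{2711}{10} + 1934} = \frac{1}{\left(- \frac{10}{2639}\right) \frac{2711}{10} + 1934} = \frac{1}{- \frac{2711}{2639} + 1934} = \frac{1}{\frac{5101115}{2639}} = \frac{2639}{5101115}$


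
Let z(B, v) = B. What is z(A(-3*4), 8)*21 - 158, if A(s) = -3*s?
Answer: 598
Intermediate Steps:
z(A(-3*4), 8)*21 - 158 = -(-9)*4*21 - 158 = -3*(-12)*21 - 158 = 36*21 - 158 = 756 - 158 = 598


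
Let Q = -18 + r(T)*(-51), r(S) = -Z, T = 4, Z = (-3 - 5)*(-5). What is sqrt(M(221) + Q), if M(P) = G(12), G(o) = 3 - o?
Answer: sqrt(2013) ≈ 44.866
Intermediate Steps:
Z = 40 (Z = -8*(-5) = 40)
r(S) = -40 (r(S) = -1*40 = -40)
M(P) = -9 (M(P) = 3 - 1*12 = 3 - 12 = -9)
Q = 2022 (Q = -18 - 40*(-51) = -18 + 2040 = 2022)
sqrt(M(221) + Q) = sqrt(-9 + 2022) = sqrt(2013)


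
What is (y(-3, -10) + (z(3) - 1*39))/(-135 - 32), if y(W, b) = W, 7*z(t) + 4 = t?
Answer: 295/1169 ≈ 0.25235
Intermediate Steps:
z(t) = -4/7 + t/7
(y(-3, -10) + (z(3) - 1*39))/(-135 - 32) = (-3 + ((-4/7 + (1/7)*3) - 1*39))/(-135 - 32) = (-3 + ((-4/7 + 3/7) - 39))/(-167) = -(-3 + (-1/7 - 39))/167 = -(-3 - 274/7)/167 = -1/167*(-295/7) = 295/1169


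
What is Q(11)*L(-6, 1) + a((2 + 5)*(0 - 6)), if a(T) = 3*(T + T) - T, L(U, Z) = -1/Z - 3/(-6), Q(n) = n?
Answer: -431/2 ≈ -215.50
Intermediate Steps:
L(U, Z) = ½ - 1/Z (L(U, Z) = -1/Z - 3*(-⅙) = -1/Z + ½ = ½ - 1/Z)
a(T) = 5*T (a(T) = 3*(2*T) - T = 6*T - T = 5*T)
Q(11)*L(-6, 1) + a((2 + 5)*(0 - 6)) = 11*((½)*(-2 + 1)/1) + 5*((2 + 5)*(0 - 6)) = 11*((½)*1*(-1)) + 5*(7*(-6)) = 11*(-½) + 5*(-42) = -11/2 - 210 = -431/2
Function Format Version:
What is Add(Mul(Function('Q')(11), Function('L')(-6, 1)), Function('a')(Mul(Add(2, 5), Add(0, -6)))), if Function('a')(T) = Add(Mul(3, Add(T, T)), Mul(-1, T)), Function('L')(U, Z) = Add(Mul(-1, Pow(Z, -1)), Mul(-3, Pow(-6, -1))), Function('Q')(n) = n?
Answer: Rational(-431, 2) ≈ -215.50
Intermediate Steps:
Function('L')(U, Z) = Add(Rational(1, 2), Mul(-1, Pow(Z, -1))) (Function('L')(U, Z) = Add(Mul(-1, Pow(Z, -1)), Mul(-3, Rational(-1, 6))) = Add(Mul(-1, Pow(Z, -1)), Rational(1, 2)) = Add(Rational(1, 2), Mul(-1, Pow(Z, -1))))
Function('a')(T) = Mul(5, T) (Function('a')(T) = Add(Mul(3, Mul(2, T)), Mul(-1, T)) = Add(Mul(6, T), Mul(-1, T)) = Mul(5, T))
Add(Mul(Function('Q')(11), Function('L')(-6, 1)), Function('a')(Mul(Add(2, 5), Add(0, -6)))) = Add(Mul(11, Mul(Rational(1, 2), Pow(1, -1), Add(-2, 1))), Mul(5, Mul(Add(2, 5), Add(0, -6)))) = Add(Mul(11, Mul(Rational(1, 2), 1, -1)), Mul(5, Mul(7, -6))) = Add(Mul(11, Rational(-1, 2)), Mul(5, -42)) = Add(Rational(-11, 2), -210) = Rational(-431, 2)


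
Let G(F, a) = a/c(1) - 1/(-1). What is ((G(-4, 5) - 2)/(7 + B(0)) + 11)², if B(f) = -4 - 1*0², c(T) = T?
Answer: 1369/9 ≈ 152.11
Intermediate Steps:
B(f) = -4 (B(f) = -4 - 1*0 = -4 + 0 = -4)
G(F, a) = 1 + a (G(F, a) = a/1 - 1/(-1) = a*1 - 1*(-1) = a + 1 = 1 + a)
((G(-4, 5) - 2)/(7 + B(0)) + 11)² = (((1 + 5) - 2)/(7 - 4) + 11)² = ((6 - 2)/3 + 11)² = (4*(⅓) + 11)² = (4/3 + 11)² = (37/3)² = 1369/9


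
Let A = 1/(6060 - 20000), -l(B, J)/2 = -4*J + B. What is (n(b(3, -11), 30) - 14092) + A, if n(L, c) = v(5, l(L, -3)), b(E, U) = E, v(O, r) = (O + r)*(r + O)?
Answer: -187729981/13940 ≈ -13467.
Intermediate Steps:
l(B, J) = -2*B + 8*J (l(B, J) = -2*(-4*J + B) = -2*(B - 4*J) = -2*B + 8*J)
v(O, r) = (O + r)² (v(O, r) = (O + r)*(O + r) = (O + r)²)
n(L, c) = (-19 - 2*L)² (n(L, c) = (5 + (-2*L + 8*(-3)))² = (5 + (-2*L - 24))² = (5 + (-24 - 2*L))² = (-19 - 2*L)²)
A = -1/13940 (A = 1/(-13940) = -1/13940 ≈ -7.1736e-5)
(n(b(3, -11), 30) - 14092) + A = ((19 + 2*3)² - 14092) - 1/13940 = ((19 + 6)² - 14092) - 1/13940 = (25² - 14092) - 1/13940 = (625 - 14092) - 1/13940 = -13467 - 1/13940 = -187729981/13940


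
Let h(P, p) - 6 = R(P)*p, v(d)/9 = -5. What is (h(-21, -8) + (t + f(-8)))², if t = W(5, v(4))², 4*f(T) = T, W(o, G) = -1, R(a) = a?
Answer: 29929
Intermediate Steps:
v(d) = -45 (v(d) = 9*(-5) = -45)
h(P, p) = 6 + P*p
f(T) = T/4
t = 1 (t = (-1)² = 1)
(h(-21, -8) + (t + f(-8)))² = ((6 - 21*(-8)) + (1 + (¼)*(-8)))² = ((6 + 168) + (1 - 2))² = (174 - 1)² = 173² = 29929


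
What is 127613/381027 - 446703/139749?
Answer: -50790704948/17749380741 ≈ -2.8615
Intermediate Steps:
127613/381027 - 446703/139749 = 127613*(1/381027) - 446703*1/139749 = 127613/381027 - 148901/46583 = -50790704948/17749380741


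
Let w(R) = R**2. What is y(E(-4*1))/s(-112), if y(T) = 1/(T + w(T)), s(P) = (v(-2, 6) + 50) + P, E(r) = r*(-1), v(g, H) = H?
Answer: -1/1120 ≈ -0.00089286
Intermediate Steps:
E(r) = -r
s(P) = 56 + P (s(P) = (6 + 50) + P = 56 + P)
y(T) = 1/(T + T**2)
y(E(-4*1))/s(-112) = (1/(((-(-4)))*(1 - (-4))))/(56 - 112) = (1/(((-1*(-4)))*(1 - 1*(-4))))/(-56) = (1/(4*(1 + 4)))*(-1/56) = ((1/4)/5)*(-1/56) = ((1/4)*(1/5))*(-1/56) = (1/20)*(-1/56) = -1/1120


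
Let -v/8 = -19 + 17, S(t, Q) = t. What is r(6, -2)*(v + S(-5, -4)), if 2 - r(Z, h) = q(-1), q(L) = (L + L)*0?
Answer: 22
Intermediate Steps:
v = 16 (v = -8*(-19 + 17) = -8*(-2) = 16)
q(L) = 0 (q(L) = (2*L)*0 = 0)
r(Z, h) = 2 (r(Z, h) = 2 - 1*0 = 2 + 0 = 2)
r(6, -2)*(v + S(-5, -4)) = 2*(16 - 5) = 2*11 = 22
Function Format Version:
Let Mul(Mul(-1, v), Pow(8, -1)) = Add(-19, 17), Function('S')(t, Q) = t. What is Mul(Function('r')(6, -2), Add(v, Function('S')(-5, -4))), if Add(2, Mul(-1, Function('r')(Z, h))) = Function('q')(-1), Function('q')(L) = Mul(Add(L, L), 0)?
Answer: 22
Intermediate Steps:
v = 16 (v = Mul(-8, Add(-19, 17)) = Mul(-8, -2) = 16)
Function('q')(L) = 0 (Function('q')(L) = Mul(Mul(2, L), 0) = 0)
Function('r')(Z, h) = 2 (Function('r')(Z, h) = Add(2, Mul(-1, 0)) = Add(2, 0) = 2)
Mul(Function('r')(6, -2), Add(v, Function('S')(-5, -4))) = Mul(2, Add(16, -5)) = Mul(2, 11) = 22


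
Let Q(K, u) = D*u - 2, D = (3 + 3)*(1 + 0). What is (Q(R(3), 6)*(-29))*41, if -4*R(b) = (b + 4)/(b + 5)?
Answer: -40426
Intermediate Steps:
R(b) = -(4 + b)/(4*(5 + b)) (R(b) = -(b + 4)/(4*(b + 5)) = -(4 + b)/(4*(5 + b)))
D = 6 (D = 6*1 = 6)
Q(K, u) = -2 + 6*u (Q(K, u) = 6*u - 2 = -2 + 6*u)
(Q(R(3), 6)*(-29))*41 = ((-2 + 6*6)*(-29))*41 = ((-2 + 36)*(-29))*41 = (34*(-29))*41 = -986*41 = -40426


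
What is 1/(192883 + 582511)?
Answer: 1/775394 ≈ 1.2897e-6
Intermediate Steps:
1/(192883 + 582511) = 1/775394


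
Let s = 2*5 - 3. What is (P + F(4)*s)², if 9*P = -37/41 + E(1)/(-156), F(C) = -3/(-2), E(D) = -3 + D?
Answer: 22405000489/207100881 ≈ 108.18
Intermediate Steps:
F(C) = 3/2 (F(C) = -3*(-½) = 3/2)
s = 7 (s = 10 - 3 = 7)
P = -2845/28782 (P = (-37/41 + (-3 + 1)/(-156))/9 = (-37*1/41 - 2*(-1/156))/9 = (-37/41 + 1/78)/9 = (⅑)*(-2845/3198) = -2845/28782 ≈ -0.098846)
(P + F(4)*s)² = (-2845/28782 + (3/2)*7)² = (-2845/28782 + 21/2)² = (149683/14391)² = 22405000489/207100881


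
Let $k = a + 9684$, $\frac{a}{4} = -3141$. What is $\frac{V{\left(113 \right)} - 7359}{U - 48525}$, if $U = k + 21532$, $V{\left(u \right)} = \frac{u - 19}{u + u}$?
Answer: $\frac{831520}{3375649} \approx 0.24633$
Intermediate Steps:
$a = -12564$ ($a = 4 \left(-3141\right) = -12564$)
$V{\left(u \right)} = \frac{-19 + u}{2 u}$
$k = -2880$ ($k = -12564 + 9684 = -2880$)
$U = 18652$ ($U = -2880 + 21532 = 18652$)
$\frac{V{\left(113 \right)} - 7359}{U - 48525} = \frac{\frac{-19 + 113}{2 \cdot 113} - 7359}{18652 - 48525} = \frac{\frac{1}{2} \cdot \frac{1}{113} \cdot 94 - 7359}{18652 - 48525} = \frac{\frac{47}{113} - 7359}{-29873} = \left(- \frac{831520}{113}\right) \left(- \frac{1}{29873}\right) = \frac{831520}{3375649}$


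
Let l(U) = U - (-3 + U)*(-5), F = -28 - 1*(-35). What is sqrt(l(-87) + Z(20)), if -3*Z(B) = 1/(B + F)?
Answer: I*sqrt(43498)/9 ≈ 23.174*I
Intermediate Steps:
F = 7 (F = -28 + 35 = 7)
l(U) = -15 + 6*U (l(U) = U - (15 - 5*U) = U + (-15 + 5*U) = -15 + 6*U)
Z(B) = -1/(3*(7 + B)) (Z(B) = -1/(3*(B + 7)) = -1/(3*(7 + B)))
sqrt(l(-87) + Z(20)) = sqrt((-15 + 6*(-87)) - 1/(21 + 3*20)) = sqrt((-15 - 522) - 1/(21 + 60)) = sqrt(-537 - 1/81) = sqrt(-43498/81) = I*sqrt(43498)/9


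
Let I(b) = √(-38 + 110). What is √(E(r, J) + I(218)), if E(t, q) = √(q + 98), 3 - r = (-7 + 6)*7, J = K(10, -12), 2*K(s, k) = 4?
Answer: √(10 + 6*√2) ≈ 4.2995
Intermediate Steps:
K(s, k) = 2 (K(s, k) = (½)*4 = 2)
J = 2
I(b) = 6*√2 (I(b) = √72 = 6*√2)
r = 10 (r = 3 - (-7 + 6)*7 = 3 - (-1)*7 = 3 - 1*(-7) = 3 + 7 = 10)
E(t, q) = √(98 + q)
√(E(r, J) + I(218)) = √(√(98 + 2) + 6*√2) = √(√100 + 6*√2) = √(10 + 6*√2)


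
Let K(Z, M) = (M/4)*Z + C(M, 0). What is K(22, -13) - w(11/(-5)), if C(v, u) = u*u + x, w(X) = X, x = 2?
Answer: -673/10 ≈ -67.300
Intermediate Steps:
C(v, u) = 2 + u² (C(v, u) = u*u + 2 = u² + 2 = 2 + u²)
K(Z, M) = 2 + M*Z/4 (K(Z, M) = (M/4)*Z + (2 + 0²) = (M*(¼))*Z + (2 + 0) = (M/4)*Z + 2 = M*Z/4 + 2 = 2 + M*Z/4)
K(22, -13) - w(11/(-5)) = (2 + (¼)*(-13)*22) - 11/(-5) = (2 - 143/2) - 11*(-1)/5 = -139/2 - 1*(-11/5) = -139/2 + 11/5 = -673/10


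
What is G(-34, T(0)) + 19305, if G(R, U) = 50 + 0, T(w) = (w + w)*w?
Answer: 19355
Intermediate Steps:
T(w) = 2*w² (T(w) = (2*w)*w = 2*w²)
G(R, U) = 50
G(-34, T(0)) + 19305 = 50 + 19305 = 19355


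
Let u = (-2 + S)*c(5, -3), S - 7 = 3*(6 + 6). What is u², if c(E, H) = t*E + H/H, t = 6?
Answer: 1615441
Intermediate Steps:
S = 43 (S = 7 + 3*(6 + 6) = 7 + 3*12 = 7 + 36 = 43)
c(E, H) = 1 + 6*E (c(E, H) = 6*E + H/H = 6*E + 1 = 1 + 6*E)
u = 1271 (u = (-2 + 43)*(1 + 6*5) = 41*(1 + 30) = 41*31 = 1271)
u² = 1271² = 1615441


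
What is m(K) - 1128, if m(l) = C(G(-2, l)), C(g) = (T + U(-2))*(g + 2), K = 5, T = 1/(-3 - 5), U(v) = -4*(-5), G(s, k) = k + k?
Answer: -1779/2 ≈ -889.50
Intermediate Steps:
G(s, k) = 2*k
U(v) = 20
T = -1/8 (T = 1/(-8) = -1/8 ≈ -0.12500)
C(g) = 159/4 + 159*g/8 (C(g) = (-1/8 + 20)*(g + 2) = 159*(2 + g)/8 = 159/4 + 159*g/8)
m(l) = 159/4 + 159*l/4 (m(l) = 159/4 + 159*(2*l)/8 = 159/4 + 159*l/4)
m(K) - 1128 = (159/4 + (159/4)*5) - 1128 = (159/4 + 795/4) - 1128 = 477/2 - 1128 = -1779/2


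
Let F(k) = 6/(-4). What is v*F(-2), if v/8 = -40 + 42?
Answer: -24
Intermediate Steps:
v = 16 (v = 8*(-40 + 42) = 8*2 = 16)
F(k) = -3/2 (F(k) = 6*(-¼) = -3/2)
v*F(-2) = 16*(-3/2) = -24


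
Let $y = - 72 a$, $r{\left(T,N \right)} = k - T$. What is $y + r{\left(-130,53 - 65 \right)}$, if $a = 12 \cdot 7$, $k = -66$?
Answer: $-5984$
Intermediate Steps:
$r{\left(T,N \right)} = -66 - T$
$a = 84$
$y = -6048$ ($y = \left(-72\right) 84 = -6048$)
$y + r{\left(-130,53 - 65 \right)} = -6048 - -64 = -6048 + \left(-66 + 130\right) = -6048 + 64 = -5984$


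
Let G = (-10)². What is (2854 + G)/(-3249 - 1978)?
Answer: -2954/5227 ≈ -0.56514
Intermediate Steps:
G = 100
(2854 + G)/(-3249 - 1978) = (2854 + 100)/(-3249 - 1978) = 2954/(-5227) = 2954*(-1/5227) = -2954/5227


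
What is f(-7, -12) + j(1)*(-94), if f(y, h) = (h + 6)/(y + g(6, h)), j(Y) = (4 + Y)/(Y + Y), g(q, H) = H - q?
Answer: -5869/25 ≈ -234.76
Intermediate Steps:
j(Y) = (4 + Y)/(2*Y) (j(Y) = (4 + Y)/((2*Y)) = (4 + Y)*(1/(2*Y)) = (4 + Y)/(2*Y))
f(y, h) = (6 + h)/(-6 + h + y) (f(y, h) = (h + 6)/(y + (h - 1*6)) = (6 + h)/(y + (h - 6)) = (6 + h)/(y + (-6 + h)) = (6 + h)/(-6 + h + y))
f(-7, -12) + j(1)*(-94) = (6 - 12)/(-6 - 12 - 7) + ((½)*(4 + 1)/1)*(-94) = -6/(-25) + ((½)*1*5)*(-94) = -1/25*(-6) + (5/2)*(-94) = 6/25 - 235 = -5869/25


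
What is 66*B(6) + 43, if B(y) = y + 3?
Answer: 637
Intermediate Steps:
B(y) = 3 + y
66*B(6) + 43 = 66*(3 + 6) + 43 = 66*9 + 43 = 594 + 43 = 637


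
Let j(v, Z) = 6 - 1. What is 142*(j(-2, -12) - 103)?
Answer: -13916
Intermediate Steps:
j(v, Z) = 5
142*(j(-2, -12) - 103) = 142*(5 - 103) = 142*(-98) = -13916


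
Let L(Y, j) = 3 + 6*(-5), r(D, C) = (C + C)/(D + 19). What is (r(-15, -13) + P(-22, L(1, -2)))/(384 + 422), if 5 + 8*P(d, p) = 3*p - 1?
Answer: -139/6448 ≈ -0.021557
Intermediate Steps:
r(D, C) = 2*C/(19 + D) (r(D, C) = (2*C)/(19 + D) = 2*C/(19 + D))
L(Y, j) = -27 (L(Y, j) = 3 - 30 = -27)
P(d, p) = -¾ + 3*p/8 (P(d, p) = -5/8 + (3*p - 1)/8 = -5/8 + (-1 + 3*p)/8 = -5/8 + (-⅛ + 3*p/8) = -¾ + 3*p/8)
(r(-15, -13) + P(-22, L(1, -2)))/(384 + 422) = (2*(-13)/(19 - 15) + (-¾ + (3/8)*(-27)))/(384 + 422) = (2*(-13)/4 + (-¾ - 81/8))/806 = (2*(-13)*(¼) - 87/8)*(1/806) = (-13/2 - 87/8)*(1/806) = -139/8*1/806 = -139/6448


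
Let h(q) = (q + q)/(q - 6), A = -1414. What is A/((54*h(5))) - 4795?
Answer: -1293943/270 ≈ -4792.4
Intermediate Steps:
h(q) = 2*q/(-6 + q) (h(q) = (2*q)/(-6 + q) = 2*q/(-6 + q))
A/((54*h(5))) - 4795 = -1414/(54*(2*5/(-6 + 5))) - 4795 = -1414/(54*(2*5/(-1))) - 4795 = -1414/(54*(2*5*(-1))) - 4795 = -1414/(54*(-10)) - 4795 = -1414/(-540) - 4795 = -1414*(-1/540) - 4795 = 707/270 - 4795 = -1293943/270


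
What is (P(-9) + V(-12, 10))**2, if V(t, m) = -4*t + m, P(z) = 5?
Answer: 3969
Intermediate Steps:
V(t, m) = m - 4*t
(P(-9) + V(-12, 10))**2 = (5 + (10 - 4*(-12)))**2 = (5 + (10 + 48))**2 = (5 + 58)**2 = 63**2 = 3969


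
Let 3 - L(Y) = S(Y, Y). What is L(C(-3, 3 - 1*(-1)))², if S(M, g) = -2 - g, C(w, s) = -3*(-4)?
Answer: 289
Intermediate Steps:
C(w, s) = 12
L(Y) = 5 + Y (L(Y) = 3 - (-2 - Y) = 3 + (2 + Y) = 5 + Y)
L(C(-3, 3 - 1*(-1)))² = (5 + 12)² = 17² = 289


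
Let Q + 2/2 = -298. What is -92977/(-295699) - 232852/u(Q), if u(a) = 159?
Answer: -68839320205/47016141 ≈ -1464.2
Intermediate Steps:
Q = -299 (Q = -1 - 298 = -299)
-92977/(-295699) - 232852/u(Q) = -92977/(-295699) - 232852/159 = -92977*(-1/295699) - 232852*1/159 = 92977/295699 - 232852/159 = -68839320205/47016141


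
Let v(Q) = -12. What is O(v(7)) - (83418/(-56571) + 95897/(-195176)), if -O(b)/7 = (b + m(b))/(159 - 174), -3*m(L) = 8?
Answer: -807980908931/165619522440 ≈ -4.8785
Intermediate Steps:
m(L) = -8/3 (m(L) = -1/3*8 = -8/3)
O(b) = -56/45 + 7*b/15 (O(b) = -7*(b - 8/3)/(159 - 174) = -7*(-8/3 + b)/(-15) = -7*(-8/3 + b)*(-1)/15 = -7*(8/45 - b/15) = -56/45 + 7*b/15)
O(v(7)) - (83418/(-56571) + 95897/(-195176)) = (-56/45 + (7/15)*(-12)) - (83418/(-56571) + 95897/(-195176)) = (-56/45 - 28/5) - (83418*(-1/56571) + 95897*(-1/195176)) = -308/45 - (-27806/18857 - 95897/195176) = -308/45 - 1*(-7235393585/3680433832) = -308/45 + 7235393585/3680433832 = -807980908931/165619522440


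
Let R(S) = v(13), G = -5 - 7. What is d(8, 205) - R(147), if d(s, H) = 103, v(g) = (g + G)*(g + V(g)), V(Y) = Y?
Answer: 77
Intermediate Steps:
G = -12
v(g) = 2*g*(-12 + g) (v(g) = (g - 12)*(g + g) = (-12 + g)*(2*g) = 2*g*(-12 + g))
R(S) = 26 (R(S) = 2*13*(-12 + 13) = 2*13*1 = 26)
d(8, 205) - R(147) = 103 - 1*26 = 103 - 26 = 77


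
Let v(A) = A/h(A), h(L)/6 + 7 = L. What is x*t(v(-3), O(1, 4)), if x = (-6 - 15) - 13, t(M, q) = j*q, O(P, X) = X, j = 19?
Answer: -2584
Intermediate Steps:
h(L) = -42 + 6*L
v(A) = A/(-42 + 6*A)
t(M, q) = 19*q
x = -34 (x = -21 - 13 = -34)
x*t(v(-3), O(1, 4)) = -646*4 = -34*76 = -2584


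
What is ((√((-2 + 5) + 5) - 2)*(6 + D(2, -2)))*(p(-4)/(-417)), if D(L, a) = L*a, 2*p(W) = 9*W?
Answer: -24/139 + 24*√2/139 ≈ 0.071519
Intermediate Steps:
p(W) = 9*W/2 (p(W) = (9*W)/2 = 9*W/2)
((√((-2 + 5) + 5) - 2)*(6 + D(2, -2)))*(p(-4)/(-417)) = ((√((-2 + 5) + 5) - 2)*(6 + 2*(-2)))*(((9/2)*(-4))/(-417)) = ((√(3 + 5) - 2)*(6 - 4))*(-18*(-1/417)) = ((√8 - 2)*2)*(6/139) = ((2*√2 - 2)*2)*(6/139) = ((-2 + 2*√2)*2)*(6/139) = (-4 + 4*√2)*(6/139) = -24/139 + 24*√2/139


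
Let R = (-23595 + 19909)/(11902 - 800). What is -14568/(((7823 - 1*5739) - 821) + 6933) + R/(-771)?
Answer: -5194443925/2923117743 ≈ -1.7770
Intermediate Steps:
R = -1843/5551 (R = -3686/11102 = -3686*1/11102 = -1843/5551 ≈ -0.33201)
-14568/(((7823 - 1*5739) - 821) + 6933) + R/(-771) = -14568/(((7823 - 1*5739) - 821) + 6933) - 1843/5551/(-771) = -14568/(((7823 - 5739) - 821) + 6933) - 1843/5551*(-1/771) = -14568/((2084 - 821) + 6933) + 1843/4279821 = -14568/(1263 + 6933) + 1843/4279821 = -14568/8196 + 1843/4279821 = -14568*1/8196 + 1843/4279821 = -1214/683 + 1843/4279821 = -5194443925/2923117743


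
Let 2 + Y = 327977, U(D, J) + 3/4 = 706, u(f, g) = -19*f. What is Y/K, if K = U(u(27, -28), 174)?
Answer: 1311900/2821 ≈ 465.05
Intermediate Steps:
U(D, J) = 2821/4 (U(D, J) = -3/4 + 706 = 2821/4)
K = 2821/4 ≈ 705.25
Y = 327975 (Y = -2 + 327977 = 327975)
Y/K = 327975/(2821/4) = 327975*(4/2821) = 1311900/2821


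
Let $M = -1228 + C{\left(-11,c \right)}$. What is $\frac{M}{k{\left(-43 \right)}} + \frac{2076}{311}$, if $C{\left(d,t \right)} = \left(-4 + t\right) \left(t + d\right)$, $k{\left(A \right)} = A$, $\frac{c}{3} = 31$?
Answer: $- \frac{1798502}{13373} \approx -134.49$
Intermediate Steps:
$c = 93$ ($c = 3 \cdot 31 = 93$)
$C{\left(d,t \right)} = \left(-4 + t\right) \left(d + t\right)$
$M = 6070$ ($M = -1228 - \left(1351 - 8649\right) = -1228 + \left(8649 + 44 - 372 - 1023\right) = -1228 + 7298 = 6070$)
$\frac{M}{k{\left(-43 \right)}} + \frac{2076}{311} = \frac{6070}{-43} + \frac{2076}{311} = 6070 \left(- \frac{1}{43}\right) + 2076 \cdot \frac{1}{311} = - \frac{6070}{43} + \frac{2076}{311} = - \frac{1798502}{13373}$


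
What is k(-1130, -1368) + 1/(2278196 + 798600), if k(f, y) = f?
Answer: -3476779479/3076796 ≈ -1130.0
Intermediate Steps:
k(-1130, -1368) + 1/(2278196 + 798600) = -1130 + 1/(2278196 + 798600) = -1130 + 1/3076796 = -3476779479/3076796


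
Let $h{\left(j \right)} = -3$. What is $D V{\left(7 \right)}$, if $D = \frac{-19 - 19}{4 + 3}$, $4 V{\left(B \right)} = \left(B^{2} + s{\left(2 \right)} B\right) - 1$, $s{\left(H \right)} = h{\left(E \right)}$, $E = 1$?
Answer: $- \frac{513}{14} \approx -36.643$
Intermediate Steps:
$s{\left(H \right)} = -3$
$V{\left(B \right)} = - \frac{1}{4} - \frac{3 B}{4} + \frac{B^{2}}{4}$ ($V{\left(B \right)} = \frac{\left(B^{2} - 3 B\right) - 1}{4} = \frac{-1 + B^{2} - 3 B}{4} = - \frac{1}{4} - \frac{3 B}{4} + \frac{B^{2}}{4}$)
$D = - \frac{38}{7} \approx -5.4286$
$D V{\left(7 \right)} = - \frac{38 \left(- \frac{1}{4} - \frac{21}{4} + \frac{7^{2}}{4}\right)}{7} = - \frac{38 \left(- \frac{1}{4} - \frac{21}{4} + \frac{1}{4} \cdot 49\right)}{7} = - \frac{38 \left(- \frac{1}{4} - \frac{21}{4} + \frac{49}{4}\right)}{7} = \left(- \frac{38}{7}\right) \frac{27}{4} = - \frac{513}{14}$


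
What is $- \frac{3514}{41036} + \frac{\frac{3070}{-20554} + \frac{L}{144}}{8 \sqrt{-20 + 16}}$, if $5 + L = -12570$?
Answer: $- \frac{1757}{20518} + \frac{129454315 i}{23678208} \approx -0.085632 + 5.4672 i$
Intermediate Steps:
$L = -12575$ ($L = -5 - 12570 = -12575$)
$- \frac{3514}{41036} + \frac{\frac{3070}{-20554} + \frac{L}{144}}{8 \sqrt{-20 + 16}} = - \frac{3514}{41036} + \frac{\frac{3070}{-20554} - \frac{12575}{144}}{8 \sqrt{-20 + 16}} = \left(-3514\right) \frac{1}{41036} + \frac{3070 \left(- \frac{1}{20554}\right) - \frac{12575}{144}}{8 \sqrt{-4}} = - \frac{1757}{20518} + \frac{- \frac{1535}{10277} - \frac{12575}{144}}{8 \cdot 2 i} = - \frac{1757}{20518} - \frac{129454315}{1479888 \cdot 16 i} = - \frac{1757}{20518} - \frac{129454315 \left(- \frac{i}{16}\right)}{1479888} = - \frac{1757}{20518} + \frac{129454315 i}{23678208}$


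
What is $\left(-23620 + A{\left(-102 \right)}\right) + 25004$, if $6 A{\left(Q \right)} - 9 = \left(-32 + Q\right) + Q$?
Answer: $\frac{8077}{6} \approx 1346.2$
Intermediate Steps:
$A{\left(Q \right)} = - \frac{23}{6} + \frac{Q}{3}$ ($A{\left(Q \right)} = \frac{3}{2} + \frac{\left(-32 + Q\right) + Q}{6} = \frac{3}{2} + \frac{-32 + 2 Q}{6} = \frac{3}{2} + \left(- \frac{16}{3} + \frac{Q}{3}\right) = - \frac{23}{6} + \frac{Q}{3}$)
$\left(-23620 + A{\left(-102 \right)}\right) + 25004 = \left(-23620 + \left(- \frac{23}{6} + \frac{1}{3} \left(-102\right)\right)\right) + 25004 = \left(-23620 - \frac{227}{6}\right) + 25004 = - \frac{141947}{6} + 25004 = \frac{8077}{6}$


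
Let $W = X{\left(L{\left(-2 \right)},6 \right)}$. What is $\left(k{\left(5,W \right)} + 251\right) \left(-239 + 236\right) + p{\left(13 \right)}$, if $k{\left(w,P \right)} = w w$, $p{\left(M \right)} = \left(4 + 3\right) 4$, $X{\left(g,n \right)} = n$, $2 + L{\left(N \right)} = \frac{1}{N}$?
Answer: $-800$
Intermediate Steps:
$L{\left(N \right)} = -2 + \frac{1}{N}$
$W = 6$
$p{\left(M \right)} = 28$ ($p{\left(M \right)} = 7 \cdot 4 = 28$)
$k{\left(w,P \right)} = w^{2}$
$\left(k{\left(5,W \right)} + 251\right) \left(-239 + 236\right) + p{\left(13 \right)} = \left(5^{2} + 251\right) \left(-239 + 236\right) + 28 = \left(25 + 251\right) \left(-3\right) + 28 = 276 \left(-3\right) + 28 = -828 + 28 = -800$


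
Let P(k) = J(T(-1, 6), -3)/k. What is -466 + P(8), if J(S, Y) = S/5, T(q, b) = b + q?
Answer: -3727/8 ≈ -465.88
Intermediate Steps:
J(S, Y) = S/5 (J(S, Y) = S*(1/5) = S/5)
P(k) = 1/k (P(k) = ((6 - 1)/5)/k = ((1/5)*5)/k = 1/k)
-466 + P(8) = -466 + 1/8 = -3727/8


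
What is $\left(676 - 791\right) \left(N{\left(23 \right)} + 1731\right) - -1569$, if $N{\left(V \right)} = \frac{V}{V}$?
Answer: $-197611$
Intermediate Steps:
$N{\left(V \right)} = 1$
$\left(676 - 791\right) \left(N{\left(23 \right)} + 1731\right) - -1569 = \left(676 - 791\right) \left(1 + 1731\right) - -1569 = \left(-115\right) 1732 + 1569 = -199180 + 1569 = -197611$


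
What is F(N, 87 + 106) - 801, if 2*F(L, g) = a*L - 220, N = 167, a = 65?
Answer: 9033/2 ≈ 4516.5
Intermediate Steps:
F(L, g) = -110 + 65*L/2 (F(L, g) = (65*L - 220)/2 = (-220 + 65*L)/2 = -110 + 65*L/2)
F(N, 87 + 106) - 801 = (-110 + (65/2)*167) - 801 = (-110 + 10855/2) - 801 = 10635/2 - 801 = 9033/2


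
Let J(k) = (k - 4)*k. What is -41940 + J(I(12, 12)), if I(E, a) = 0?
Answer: -41940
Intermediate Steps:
J(k) = k*(-4 + k) (J(k) = (-4 + k)*k = k*(-4 + k))
-41940 + J(I(12, 12)) = -41940 + 0*(-4 + 0) = -41940 + 0*(-4) = -41940 + 0 = -41940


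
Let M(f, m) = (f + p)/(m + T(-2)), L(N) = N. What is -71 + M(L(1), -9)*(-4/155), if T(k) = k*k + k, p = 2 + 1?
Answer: -77019/1085 ≈ -70.985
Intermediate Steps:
p = 3
T(k) = k + k² (T(k) = k² + k = k + k²)
M(f, m) = (3 + f)/(2 + m) (M(f, m) = (f + 3)/(m - 2*(1 - 2)) = (3 + f)/(m - 2*(-1)) = (3 + f)/(m + 2) = (3 + f)/(2 + m))
-71 + M(L(1), -9)*(-4/155) = -71 + ((3 + 1)/(2 - 9))*(-4/155) = -71 + (4/(-7))*(-4*1/155) = -71 - ⅐*4*(-4/155) = -71 - 4/7*(-4/155) = -71 + 16/1085 = -77019/1085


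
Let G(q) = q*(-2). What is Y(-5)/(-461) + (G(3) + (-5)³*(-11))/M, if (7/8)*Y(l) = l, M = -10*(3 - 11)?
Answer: 4420963/258160 ≈ 17.125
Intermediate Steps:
G(q) = -2*q
M = 80 (M = -10*(-8) = 80)
Y(l) = 8*l/7
Y(-5)/(-461) + (G(3) + (-5)³*(-11))/M = ((8/7)*(-5))/(-461) + (-2*3 + (-5)³*(-11))/80 = -40/7*(-1/461) + (-6 - 125*(-11))*(1/80) = 40/3227 + (-6 + 1375)*(1/80) = 40/3227 + 1369*(1/80) = 40/3227 + 1369/80 = 4420963/258160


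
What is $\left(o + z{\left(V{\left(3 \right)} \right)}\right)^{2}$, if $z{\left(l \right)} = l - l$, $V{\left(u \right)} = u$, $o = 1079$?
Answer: $1164241$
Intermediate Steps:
$z{\left(l \right)} = 0$
$\left(o + z{\left(V{\left(3 \right)} \right)}\right)^{2} = \left(1079 + 0\right)^{2} = 1079^{2} = 1164241$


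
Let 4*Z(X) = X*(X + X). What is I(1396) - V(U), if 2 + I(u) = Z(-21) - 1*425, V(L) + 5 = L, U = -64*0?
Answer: -403/2 ≈ -201.50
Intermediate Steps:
Z(X) = X²/2 (Z(X) = (X*(X + X))/4 = (X*(2*X))/4 = (2*X²)/4 = X²/2)
U = 0
V(L) = -5 + L
I(u) = -413/2 (I(u) = -2 + ((½)*(-21)² - 1*425) = -2 + ((½)*441 - 425) = -2 + (441/2 - 425) = -2 - 409/2 = -413/2)
I(1396) - V(U) = -413/2 - (-5 + 0) = -413/2 - 1*(-5) = -413/2 + 5 = -403/2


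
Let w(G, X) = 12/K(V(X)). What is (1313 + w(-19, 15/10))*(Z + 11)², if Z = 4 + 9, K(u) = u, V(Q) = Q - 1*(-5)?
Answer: 9845568/13 ≈ 7.5735e+5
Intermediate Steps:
V(Q) = 5 + Q (V(Q) = Q + 5 = 5 + Q)
Z = 13
w(G, X) = 12/(5 + X)
(1313 + w(-19, 15/10))*(Z + 11)² = (1313 + 12/(5 + 15/10))*(13 + 11)² = (1313 + 12/(5 + 15*(⅒)))*24² = (1313 + 12/(5 + 3/2))*576 = (1313 + 12/(13/2))*576 = (1313 + 12*(2/13))*576 = (1313 + 24/13)*576 = (17093/13)*576 = 9845568/13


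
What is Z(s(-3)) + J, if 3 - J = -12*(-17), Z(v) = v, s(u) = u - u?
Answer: -201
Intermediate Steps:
s(u) = 0
J = -201 (J = 3 - (-12)*(-17) = 3 - 1*204 = 3 - 204 = -201)
Z(s(-3)) + J = 0 - 201 = -201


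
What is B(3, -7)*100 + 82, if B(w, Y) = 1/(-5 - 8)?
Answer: 966/13 ≈ 74.308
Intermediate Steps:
B(w, Y) = -1/13 (B(w, Y) = 1/(-13) = -1/13)
B(3, -7)*100 + 82 = -1/13*100 + 82 = -100/13 + 82 = 966/13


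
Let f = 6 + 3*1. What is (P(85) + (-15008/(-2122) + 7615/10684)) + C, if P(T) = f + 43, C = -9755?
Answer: -109902277721/11335724 ≈ -9695.2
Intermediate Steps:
f = 9 (f = 6 + 3 = 9)
P(T) = 52 (P(T) = 9 + 43 = 52)
(P(85) + (-15008/(-2122) + 7615/10684)) + C = (52 + (-15008/(-2122) + 7615/10684)) - 9755 = (52 + (-15008*(-1/2122) + 7615*(1/10684))) - 9755 = (52 + (7504/1061 + 7615/10684)) - 9755 = (52 + 88252251/11335724) - 9755 = 677709899/11335724 - 9755 = -109902277721/11335724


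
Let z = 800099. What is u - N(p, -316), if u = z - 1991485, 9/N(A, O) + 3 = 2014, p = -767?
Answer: -2395877255/2011 ≈ -1.1914e+6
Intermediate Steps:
N(A, O) = 9/2011 (N(A, O) = 9/(-3 + 2014) = 9/2011)
u = -1191386 (u = 800099 - 1991485 = -1191386)
u - N(p, -316) = -1191386 - 1*9/2011 = -1191386 - 9/2011 = -2395877255/2011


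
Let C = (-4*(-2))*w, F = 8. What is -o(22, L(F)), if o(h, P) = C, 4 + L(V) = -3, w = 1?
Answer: -8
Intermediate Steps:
L(V) = -7 (L(V) = -4 - 3 = -7)
C = 8 (C = -4*(-2)*1 = 8*1 = 8)
o(h, P) = 8
-o(22, L(F)) = -1*8 = -8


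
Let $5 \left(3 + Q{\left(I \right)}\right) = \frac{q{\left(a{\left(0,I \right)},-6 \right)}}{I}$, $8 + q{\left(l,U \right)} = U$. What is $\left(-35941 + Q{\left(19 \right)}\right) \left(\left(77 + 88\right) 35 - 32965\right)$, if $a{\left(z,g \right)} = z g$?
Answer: $\frac{18569105972}{19} \approx 9.7732 \cdot 10^{8}$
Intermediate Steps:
$a{\left(z,g \right)} = g z$
$q{\left(l,U \right)} = -8 + U$
$Q{\left(I \right)} = -3 - \frac{14}{5 I}$ ($Q{\left(I \right)} = -3 + \frac{\left(-8 - 6\right) \frac{1}{I}}{5} = -3 + \frac{\left(-14\right) \frac{1}{I}}{5} = -3 - \frac{14}{5 I}$)
$\left(-35941 + Q{\left(19 \right)}\right) \left(\left(77 + 88\right) 35 - 32965\right) = \left(-35941 - \left(3 + \frac{14}{5 \cdot 19}\right)\right) \left(\left(77 + 88\right) 35 - 32965\right) = \left(-35941 - \frac{299}{95}\right) \left(165 \cdot 35 - 32965\right) = \left(-35941 - \frac{299}{95}\right) \left(5775 - 32965\right) = \left(-35941 - \frac{299}{95}\right) \left(-27190\right) = \left(- \frac{3414694}{95}\right) \left(-27190\right) = \frac{18569105972}{19}$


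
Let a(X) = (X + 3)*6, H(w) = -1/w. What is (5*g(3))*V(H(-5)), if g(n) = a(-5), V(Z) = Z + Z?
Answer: -24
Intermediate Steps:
V(Z) = 2*Z
a(X) = 18 + 6*X (a(X) = (3 + X)*6 = 18 + 6*X)
g(n) = -12 (g(n) = 18 + 6*(-5) = 18 - 30 = -12)
(5*g(3))*V(H(-5)) = (5*(-12))*(2*(-1/(-5))) = -120*(-1*(-⅕)) = -120/5 = -60*⅖ = -24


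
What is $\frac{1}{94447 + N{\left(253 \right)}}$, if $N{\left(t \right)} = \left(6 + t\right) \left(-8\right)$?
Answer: $\frac{1}{92375} \approx 1.0825 \cdot 10^{-5}$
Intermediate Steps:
$N{\left(t \right)} = -48 - 8 t$
$\frac{1}{94447 + N{\left(253 \right)}} = \frac{1}{94447 - 2072} = \frac{1}{92375}$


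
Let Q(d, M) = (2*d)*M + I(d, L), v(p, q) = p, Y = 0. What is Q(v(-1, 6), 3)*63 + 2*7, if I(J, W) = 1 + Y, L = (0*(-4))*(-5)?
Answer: -301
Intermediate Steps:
L = 0 (L = 0*(-5) = 0)
I(J, W) = 1 (I(J, W) = 1 + 0 = 1)
Q(d, M) = 1 + 2*M*d (Q(d, M) = (2*d)*M + 1 = 2*M*d + 1 = 1 + 2*M*d)
Q(v(-1, 6), 3)*63 + 2*7 = (1 + 2*3*(-1))*63 + 2*7 = (1 - 6)*63 + 14 = -5*63 + 14 = -315 + 14 = -301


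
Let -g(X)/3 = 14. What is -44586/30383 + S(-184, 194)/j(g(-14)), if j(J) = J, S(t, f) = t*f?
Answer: 541339478/638043 ≈ 848.44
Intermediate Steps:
S(t, f) = f*t
g(X) = -42 (g(X) = -3*14 = -42)
-44586/30383 + S(-184, 194)/j(g(-14)) = -44586/30383 + (194*(-184))/(-42) = -44586*1/30383 - 35696*(-1/42) = -44586/30383 + 17848/21 = 541339478/638043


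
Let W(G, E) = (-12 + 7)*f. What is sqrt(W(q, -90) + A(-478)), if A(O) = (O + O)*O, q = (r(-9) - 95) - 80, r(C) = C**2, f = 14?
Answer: sqrt(456898) ≈ 675.94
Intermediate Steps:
q = -94 (q = ((-9)**2 - 95) - 80 = (81 - 95) - 80 = -14 - 80 = -94)
W(G, E) = -70 (W(G, E) = (-12 + 7)*14 = -5*14 = -70)
A(O) = 2*O**2 (A(O) = (2*O)*O = 2*O**2)
sqrt(W(q, -90) + A(-478)) = sqrt(-70 + 2*(-478)**2) = sqrt(-70 + 2*228484) = sqrt(-70 + 456968) = sqrt(456898)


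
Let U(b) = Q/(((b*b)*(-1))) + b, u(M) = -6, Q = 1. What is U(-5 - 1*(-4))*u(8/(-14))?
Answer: 12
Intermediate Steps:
U(b) = b - 1/b² (U(b) = 1/((b*b)*(-1)) + b = 1/(b²*(-1)) + b = 1/(-b²) + b = 1*(-1/b²) + b = -1/b² + b = b - 1/b²)
U(-5 - 1*(-4))*u(8/(-14)) = ((-5 - 1*(-4)) - 1/(-5 - 1*(-4))²)*(-6) = ((-5 + 4) - 1/(-5 + 4)²)*(-6) = (-1 - 1/(-1)²)*(-6) = (-1 - 1*1)*(-6) = (-1 - 1)*(-6) = -2*(-6) = 12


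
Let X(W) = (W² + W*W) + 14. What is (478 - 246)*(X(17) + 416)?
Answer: 233856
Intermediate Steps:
X(W) = 14 + 2*W² (X(W) = (W² + W²) + 14 = 2*W² + 14 = 14 + 2*W²)
(478 - 246)*(X(17) + 416) = (478 - 246)*((14 + 2*17²) + 416) = 232*((14 + 2*289) + 416) = 232*((14 + 578) + 416) = 232*(592 + 416) = 232*1008 = 233856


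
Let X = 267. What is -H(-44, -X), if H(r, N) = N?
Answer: 267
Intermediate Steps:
-H(-44, -X) = -(-1)*267 = -1*(-267) = 267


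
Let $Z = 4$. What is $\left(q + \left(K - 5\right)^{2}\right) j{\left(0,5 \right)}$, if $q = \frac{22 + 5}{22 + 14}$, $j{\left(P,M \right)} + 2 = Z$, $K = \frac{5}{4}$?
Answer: $\frac{237}{8} \approx 29.625$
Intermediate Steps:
$K = \frac{5}{4}$ ($K = 5 \cdot \frac{1}{4} = \frac{5}{4} \approx 1.25$)
$j{\left(P,M \right)} = 2$ ($j{\left(P,M \right)} = -2 + 4 = 2$)
$q = \frac{3}{4}$ ($q = \frac{27}{36} = 27 \cdot \frac{1}{36} = \frac{3}{4} \approx 0.75$)
$\left(q + \left(K - 5\right)^{2}\right) j{\left(0,5 \right)} = \left(\frac{3}{4} + \left(\frac{5}{4} - 5\right)^{2}\right) 2 = \left(\frac{3}{4} + \left(- \frac{15}{4}\right)^{2}\right) 2 = \left(\frac{3}{4} + \frac{225}{16}\right) 2 = \frac{237}{16} \cdot 2 = \frac{237}{8}$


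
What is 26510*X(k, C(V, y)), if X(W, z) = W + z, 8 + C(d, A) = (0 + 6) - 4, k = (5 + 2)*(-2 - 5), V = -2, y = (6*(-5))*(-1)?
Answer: -1458050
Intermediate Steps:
y = 30 (y = -30*(-1) = 30)
k = -49 (k = 7*(-7) = -49)
C(d, A) = -6 (C(d, A) = -8 + ((0 + 6) - 4) = -8 + (6 - 4) = -8 + 2 = -6)
26510*X(k, C(V, y)) = 26510*(-49 - 6) = 26510*(-55) = -1458050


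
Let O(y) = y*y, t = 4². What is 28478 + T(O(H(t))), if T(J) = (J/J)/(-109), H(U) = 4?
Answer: 3104101/109 ≈ 28478.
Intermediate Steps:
t = 16
O(y) = y²
T(J) = -1/109 (T(J) = 1*(-1/109) = -1/109)
28478 + T(O(H(t))) = 28478 - 1/109 = 3104101/109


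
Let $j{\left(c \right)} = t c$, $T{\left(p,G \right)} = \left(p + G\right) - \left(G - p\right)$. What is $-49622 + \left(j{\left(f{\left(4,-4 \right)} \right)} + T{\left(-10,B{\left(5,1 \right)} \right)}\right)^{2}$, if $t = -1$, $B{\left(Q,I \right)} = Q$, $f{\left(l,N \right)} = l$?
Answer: $-49046$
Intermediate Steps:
$T{\left(p,G \right)} = 2 p$ ($T{\left(p,G \right)} = \left(G + p\right) - \left(G - p\right) = 2 p$)
$j{\left(c \right)} = - c$
$-49622 + \left(j{\left(f{\left(4,-4 \right)} \right)} + T{\left(-10,B{\left(5,1 \right)} \right)}\right)^{2} = -49622 + \left(\left(-1\right) 4 + 2 \left(-10\right)\right)^{2} = -49622 + \left(-4 - 20\right)^{2} = -49622 + \left(-24\right)^{2} = -49622 + 576 = -49046$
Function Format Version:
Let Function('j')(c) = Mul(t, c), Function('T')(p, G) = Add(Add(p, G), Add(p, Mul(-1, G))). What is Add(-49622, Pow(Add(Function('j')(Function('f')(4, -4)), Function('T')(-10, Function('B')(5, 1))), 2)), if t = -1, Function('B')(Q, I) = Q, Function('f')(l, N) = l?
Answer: -49046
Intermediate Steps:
Function('T')(p, G) = Mul(2, p) (Function('T')(p, G) = Add(Add(G, p), Add(p, Mul(-1, G))) = Mul(2, p))
Function('j')(c) = Mul(-1, c)
Add(-49622, Pow(Add(Function('j')(Function('f')(4, -4)), Function('T')(-10, Function('B')(5, 1))), 2)) = Add(-49622, Pow(Add(Mul(-1, 4), Mul(2, -10)), 2)) = Add(-49622, Pow(Add(-4, -20), 2)) = Add(-49622, Pow(-24, 2)) = Add(-49622, 576) = -49046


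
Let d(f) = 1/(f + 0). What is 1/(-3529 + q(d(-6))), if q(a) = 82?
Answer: -1/3447 ≈ -0.00029011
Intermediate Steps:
d(f) = 1/f
1/(-3529 + q(d(-6))) = 1/(-3529 + 82) = 1/(-3447) = -1/3447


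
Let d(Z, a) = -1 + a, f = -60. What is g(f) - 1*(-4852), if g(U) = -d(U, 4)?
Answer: 4849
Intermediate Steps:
g(U) = -3 (g(U) = -(-1 + 4) = -1*3 = -3)
g(f) - 1*(-4852) = -3 - 1*(-4852) = -3 + 4852 = 4849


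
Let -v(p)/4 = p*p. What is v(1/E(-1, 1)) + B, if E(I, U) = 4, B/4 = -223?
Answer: -3569/4 ≈ -892.25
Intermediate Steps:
B = -892 (B = 4*(-223) = -892)
v(p) = -4*p² (v(p) = -4*p*p = -4*p²)
v(1/E(-1, 1)) + B = -4*(1/4)² - 892 = -4*(¼)² - 892 = -4*1/16 - 892 = -¼ - 892 = -3569/4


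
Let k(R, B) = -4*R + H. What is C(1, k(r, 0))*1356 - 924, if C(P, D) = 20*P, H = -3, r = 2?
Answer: 26196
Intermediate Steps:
k(R, B) = -3 - 4*R (k(R, B) = -4*R - 3 = -3 - 4*R)
C(1, k(r, 0))*1356 - 924 = (20*1)*1356 - 924 = 20*1356 - 924 = 27120 - 924 = 26196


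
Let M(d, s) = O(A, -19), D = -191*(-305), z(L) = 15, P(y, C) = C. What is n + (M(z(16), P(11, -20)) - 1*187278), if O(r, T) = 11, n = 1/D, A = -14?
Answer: -10909239084/58255 ≈ -1.8727e+5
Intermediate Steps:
D = 58255
n = 1/58255 ≈ 1.7166e-5
M(d, s) = 11
n + (M(z(16), P(11, -20)) - 1*187278) = 1/58255 + (11 - 1*187278) = 1/58255 + (11 - 187278) = 1/58255 - 187267 = -10909239084/58255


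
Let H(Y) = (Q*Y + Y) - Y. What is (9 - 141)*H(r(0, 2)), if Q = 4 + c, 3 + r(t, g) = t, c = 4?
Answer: 3168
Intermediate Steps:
r(t, g) = -3 + t
Q = 8 (Q = 4 + 4 = 8)
H(Y) = 8*Y (H(Y) = (8*Y + Y) - Y = 9*Y - Y = 8*Y)
(9 - 141)*H(r(0, 2)) = (9 - 141)*(8*(-3 + 0)) = -1056*(-3) = -132*(-24) = 3168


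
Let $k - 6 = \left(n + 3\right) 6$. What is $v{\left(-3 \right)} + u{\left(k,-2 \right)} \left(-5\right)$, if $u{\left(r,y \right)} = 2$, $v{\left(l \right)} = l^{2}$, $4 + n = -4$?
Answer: $-1$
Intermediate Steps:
$n = -8$ ($n = -4 - 4 = -8$)
$k = -24$ ($k = 6 + \left(-8 + 3\right) 6 = 6 - 30 = -24$)
$v{\left(-3 \right)} + u{\left(k,-2 \right)} \left(-5\right) = \left(-3\right)^{2} + 2 \left(-5\right) = 9 - 10 = -1$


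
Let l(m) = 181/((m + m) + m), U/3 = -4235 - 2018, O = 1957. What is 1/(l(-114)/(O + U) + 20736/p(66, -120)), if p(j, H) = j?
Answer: 63209124/19859159495 ≈ 0.0031829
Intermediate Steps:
U = -18759 (U = 3*(-4235 - 2018) = 3*(-6253) = -18759)
l(m) = 181/(3*m) (l(m) = 181/(2*m + m) = 181/((3*m)) = 181*(1/(3*m)) = 181/(3*m))
1/(l(-114)/(O + U) + 20736/p(66, -120)) = 1/(((181/3)/(-114))/(1957 - 18759) + 20736/66) = 1/(((181/3)*(-1/114))/(-16802) + 20736*(1/66)) = 1/(-181/342*(-1/16802) + 3456/11) = 1/(181/5746284 + 3456/11) = 1/(19859159495/63209124) = 63209124/19859159495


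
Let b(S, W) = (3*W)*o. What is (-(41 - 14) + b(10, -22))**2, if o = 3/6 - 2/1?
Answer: 5184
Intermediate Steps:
o = -3/2 (o = 3*(1/6) - 2*1 = 1/2 - 2 = -3/2 ≈ -1.5000)
b(S, W) = -9*W/2 (b(S, W) = (3*W)*(-3/2) = -9*W/2)
(-(41 - 14) + b(10, -22))**2 = (-(41 - 14) - 9/2*(-22))**2 = (-1*27 + 99)**2 = (-27 + 99)**2 = 72**2 = 5184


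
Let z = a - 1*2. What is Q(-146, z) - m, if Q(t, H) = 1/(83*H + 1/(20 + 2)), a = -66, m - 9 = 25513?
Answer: -3168990196/124167 ≈ -25522.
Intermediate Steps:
m = 25522 (m = 9 + 25513 = 25522)
z = -68 (z = -66 - 1*2 = -66 - 2 = -68)
Q(t, H) = 1/(1/22 + 83*H) (Q(t, H) = 1/(83*H + 1/22) = 1/(1/22 + 83*H))
Q(-146, z) - m = 22/(1 + 1826*(-68)) - 1*25522 = 22/(1 - 124168) - 25522 = 22/(-124167) - 25522 = 22*(-1/124167) - 25522 = -22/124167 - 25522 = -3168990196/124167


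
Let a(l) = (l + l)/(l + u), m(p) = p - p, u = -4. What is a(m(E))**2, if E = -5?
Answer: 0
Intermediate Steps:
m(p) = 0
a(l) = 2*l/(-4 + l) (a(l) = (l + l)/(l - 4) = (2*l)/(-4 + l) = 2*l/(-4 + l))
a(m(E))**2 = (2*0/(-4 + 0))**2 = (2*0/(-4))**2 = (2*0*(-1/4))**2 = 0**2 = 0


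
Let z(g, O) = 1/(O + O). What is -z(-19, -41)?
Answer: 1/82 ≈ 0.012195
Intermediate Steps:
z(g, O) = 1/(2*O)
-z(-19, -41) = -1/(2*(-41)) = -(-1)/(2*41) = -1*(-1/82) = 1/82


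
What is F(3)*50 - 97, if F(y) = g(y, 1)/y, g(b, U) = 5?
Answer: -41/3 ≈ -13.667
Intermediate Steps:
F(y) = 5/y
F(3)*50 - 97 = (5/3)*50 - 97 = 250/3 - 97 = -41/3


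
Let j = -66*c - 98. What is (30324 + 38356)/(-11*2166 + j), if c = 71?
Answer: -6868/2861 ≈ -2.4006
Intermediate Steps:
j = -4784 (j = -66*71 - 98 = -4686 - 98 = -4784)
(30324 + 38356)/(-11*2166 + j) = (30324 + 38356)/(-11*2166 - 4784) = 68680/(-23826 - 4784) = 68680/(-28610) = 68680*(-1/28610) = -6868/2861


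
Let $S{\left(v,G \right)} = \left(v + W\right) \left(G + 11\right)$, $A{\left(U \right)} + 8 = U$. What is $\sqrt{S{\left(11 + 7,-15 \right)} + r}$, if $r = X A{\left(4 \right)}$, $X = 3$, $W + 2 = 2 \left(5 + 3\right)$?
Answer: $2 i \sqrt{35} \approx 11.832 i$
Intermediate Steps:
$W = 14$ ($W = -2 + 2 \left(5 + 3\right) = -2 + 2 \cdot 8 = -2 + 16 = 14$)
$A{\left(U \right)} = -8 + U$
$S{\left(v,G \right)} = \left(11 + G\right) \left(14 + v\right)$ ($S{\left(v,G \right)} = \left(v + 14\right) \left(G + 11\right) = \left(14 + v\right) \left(11 + G\right) = \left(11 + G\right) \left(14 + v\right)$)
$r = -12$ ($r = 3 \left(-8 + 4\right) = 3 \left(-4\right) = -12$)
$\sqrt{S{\left(11 + 7,-15 \right)} + r} = \sqrt{\left(154 + 11 \left(11 + 7\right) + 14 \left(-15\right) - 15 \left(11 + 7\right)\right) - 12} = \sqrt{\left(154 + 11 \cdot 18 - 210 - 270\right) - 12} = \sqrt{\left(154 + 198 - 210 - 270\right) - 12} = \sqrt{-128 - 12} = \sqrt{-140} = 2 i \sqrt{35}$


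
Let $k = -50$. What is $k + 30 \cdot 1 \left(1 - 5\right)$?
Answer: $-170$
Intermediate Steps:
$k + 30 \cdot 1 \left(1 - 5\right) = -50 + 30 \cdot 1 \left(1 - 5\right) = -50 + 30 \cdot 1 \left(-4\right) = -50 + 30 \left(-4\right) = -50 - 120 = -170$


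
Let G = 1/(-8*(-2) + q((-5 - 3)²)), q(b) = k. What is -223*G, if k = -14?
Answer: -223/2 ≈ -111.50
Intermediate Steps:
q(b) = -14
G = ½ (G = 1/(-8*(-2) - 14) = 1/(16 - 14) = 1/2 = ½ ≈ 0.50000)
-223*G = -223*½ = -223/2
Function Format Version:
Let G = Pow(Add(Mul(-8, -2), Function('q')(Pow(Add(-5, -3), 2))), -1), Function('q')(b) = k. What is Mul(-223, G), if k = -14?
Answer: Rational(-223, 2) ≈ -111.50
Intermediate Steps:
Function('q')(b) = -14
G = Rational(1, 2) (G = Pow(Add(Mul(-8, -2), -14), -1) = Pow(Add(16, -14), -1) = Pow(2, -1) = Rational(1, 2) ≈ 0.50000)
Mul(-223, G) = Mul(-223, Rational(1, 2)) = Rational(-223, 2)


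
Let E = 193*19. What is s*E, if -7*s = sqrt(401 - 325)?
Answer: -7334*sqrt(19)/7 ≈ -4566.9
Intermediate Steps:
E = 3667
s = -2*sqrt(19)/7 (s = -sqrt(401 - 325)/7 = -2*sqrt(19)/7 ≈ -1.2454)
s*E = -2*sqrt(19)/7*3667 = -7334*sqrt(19)/7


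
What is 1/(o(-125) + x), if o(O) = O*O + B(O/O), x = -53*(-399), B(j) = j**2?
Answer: 1/36773 ≈ 2.7194e-5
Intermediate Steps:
x = 21147
o(O) = 1 + O**2 (o(O) = O*O + (O/O)**2 = O**2 + 1**2 = O**2 + 1 = 1 + O**2)
1/(o(-125) + x) = 1/((1 + (-125)**2) + 21147) = 1/((1 + 15625) + 21147) = 1/(15626 + 21147) = 1/36773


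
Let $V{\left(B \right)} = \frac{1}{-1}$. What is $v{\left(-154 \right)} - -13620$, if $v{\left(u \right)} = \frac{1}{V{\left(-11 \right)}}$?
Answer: $13619$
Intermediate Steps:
$V{\left(B \right)} = -1$
$v{\left(u \right)} = -1$ ($v{\left(u \right)} = \frac{1}{-1} = -1$)
$v{\left(-154 \right)} - -13620 = -1 - -13620 = -1 + 13620 = 13619$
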